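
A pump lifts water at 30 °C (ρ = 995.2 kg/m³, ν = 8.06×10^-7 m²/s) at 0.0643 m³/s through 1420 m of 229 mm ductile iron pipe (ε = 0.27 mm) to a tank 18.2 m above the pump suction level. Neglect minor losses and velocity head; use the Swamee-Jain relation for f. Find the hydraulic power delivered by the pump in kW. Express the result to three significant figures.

V = 4Q/(πD²) = 1.561 m/s; Re = 4.44×10^5; ε/D = 0.00118; f = 0.02117
h_f = f(L/D)V²/2g = 16.31 m
Total head H = z + h_f = 18.2 + 16.31 = 34.51 m
P_hyd = ρgQH = 995.2·9.81·0.0643·34.51 = 21.66 kW

P_hyd ≈ 21.7 kW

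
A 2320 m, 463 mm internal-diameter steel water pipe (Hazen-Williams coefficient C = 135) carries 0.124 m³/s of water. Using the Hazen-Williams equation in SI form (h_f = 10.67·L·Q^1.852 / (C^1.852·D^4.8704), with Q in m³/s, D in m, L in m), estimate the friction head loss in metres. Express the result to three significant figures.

h_f ≈ 2.50 m

h_f = 10.67·2320·0.124^1.852 / (135^1.852·0.463^4.8704) = 2.501 m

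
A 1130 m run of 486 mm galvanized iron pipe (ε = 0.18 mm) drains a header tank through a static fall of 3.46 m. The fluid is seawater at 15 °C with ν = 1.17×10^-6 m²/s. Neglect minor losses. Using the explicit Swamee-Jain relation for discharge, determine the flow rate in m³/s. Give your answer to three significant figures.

Swamee-Jain (Type II): Q = -0.965·√(gD⁵h_f/L)·ln[ε/(3.7D) + √(3.17ν²L/(gD³h_f))]
√(gD⁵h_f/L) = √(9.81·0.486⁵·3.46/1130) = 0.02854
ε/(3.7D) = 1.00×10^-4; √(3.17ν²L/(gD³h_f)) = 3.55×10^-5
Q = -0.965·0.02854·ln(1.356×10^-4) = 0.2453 m³/s
Check: V = 1.32 m/s, Re = 5.49×10^5, f = 0.01681, h_f = 3.48 m ≈ 3.46 m ✓

Q ≈ 0.245 m³/s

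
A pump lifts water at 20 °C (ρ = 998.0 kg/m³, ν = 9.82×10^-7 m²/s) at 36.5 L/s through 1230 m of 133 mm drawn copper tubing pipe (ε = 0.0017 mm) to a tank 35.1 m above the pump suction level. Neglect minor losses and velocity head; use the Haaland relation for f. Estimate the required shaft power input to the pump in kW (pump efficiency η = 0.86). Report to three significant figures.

V = 4Q/(πD²) = 2.627 m/s; Re = 3.56×10^5; ε/D = 1.28×10^-5; f = 0.01401
h_f = f(L/D)V²/2g = 45.59 m
Total head H = z + h_f = 35.1 + 45.59 = 80.69 m
P_hyd = ρgQH = 998.0·9.81·0.0365·80.69 = 28.83 kW
P_shaft = P_hyd/η = 28.83/0.86 = 33.53 kW

P_shaft ≈ 33.5 kW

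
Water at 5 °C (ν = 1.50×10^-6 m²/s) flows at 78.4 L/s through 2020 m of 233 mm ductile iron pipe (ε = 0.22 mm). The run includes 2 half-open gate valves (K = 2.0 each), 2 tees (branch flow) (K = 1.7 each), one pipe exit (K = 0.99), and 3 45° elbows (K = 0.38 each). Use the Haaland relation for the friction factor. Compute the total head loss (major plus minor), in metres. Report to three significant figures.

V = 4Q/(πD²) = 1.839 m/s; V²/2g = 0.1723 m
Re = 2.86×10^5, ε/D = 9.44×10^-4 → f = 0.02033 (Haaland)
Major: h_f = f(L/D)·V²/2g = 0.02033·8670·0.1723 = 30.37 m
Minor: ΣK = 9.53; h_m = ΣK·V²/2g = 1.642 m
Total H_L = 30.37 + 1.642 = 32.01 m

H_L ≈ 32.0 m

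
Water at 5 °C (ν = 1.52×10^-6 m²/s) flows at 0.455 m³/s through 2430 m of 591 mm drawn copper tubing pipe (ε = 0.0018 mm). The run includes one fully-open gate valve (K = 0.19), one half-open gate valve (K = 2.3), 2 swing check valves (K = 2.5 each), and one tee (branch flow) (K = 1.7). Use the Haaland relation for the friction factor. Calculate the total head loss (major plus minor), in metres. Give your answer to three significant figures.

H_L ≈ 8.51 m

V = 4Q/(πD²) = 1.659 m/s; V²/2g = 0.1402 m
Re = 6.45×10^5, ε/D = 3.05×10^-6 → f = 0.01253 (Haaland)
Major: h_f = f(L/D)·V²/2g = 0.01253·4112·0.1402 = 7.222 m
Minor: ΣK = 9.19; h_m = ΣK·V²/2g = 1.289 m
Total H_L = 7.222 + 1.289 = 8.511 m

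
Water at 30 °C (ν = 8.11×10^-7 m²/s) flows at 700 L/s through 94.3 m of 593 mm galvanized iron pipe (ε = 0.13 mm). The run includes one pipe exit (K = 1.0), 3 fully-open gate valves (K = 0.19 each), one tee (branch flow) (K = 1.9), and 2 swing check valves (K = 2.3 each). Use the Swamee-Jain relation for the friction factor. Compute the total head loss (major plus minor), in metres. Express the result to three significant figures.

V = 4Q/(πD²) = 2.535 m/s; V²/2g = 0.3274 m
Re = 1.85×10^6, ε/D = 2.19×10^-4 → f = 0.01458 (Swamee-Jain)
Major: h_f = f(L/D)·V²/2g = 0.01458·159.0·0.3274 = 0.7593 m
Minor: ΣK = 8.07; h_m = ΣK·V²/2g = 2.642 m
Total H_L = 0.7593 + 2.642 = 3.402 m

H_L ≈ 3.40 m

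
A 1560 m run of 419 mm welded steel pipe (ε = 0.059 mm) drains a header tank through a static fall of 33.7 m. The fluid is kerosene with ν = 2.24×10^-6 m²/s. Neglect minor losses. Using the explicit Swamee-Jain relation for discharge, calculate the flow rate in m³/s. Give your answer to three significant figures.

Swamee-Jain (Type II): Q = -0.965·√(gD⁵h_f/L)·ln[ε/(3.7D) + √(3.17ν²L/(gD³h_f))]
√(gD⁵h_f/L) = √(9.81·0.419⁵·33.7/1560) = 0.05231
ε/(3.7D) = 3.81×10^-5; √(3.17ν²L/(gD³h_f)) = 3.19×10^-5
Q = -0.965·0.05231·ln(7.000×10^-5) = 0.4830 m³/s
Check: V = 3.50 m/s, Re = 6.55×10^5, f = 0.01455, h_f = 33.9 m ≈ 33.7 m ✓

Q ≈ 0.483 m³/s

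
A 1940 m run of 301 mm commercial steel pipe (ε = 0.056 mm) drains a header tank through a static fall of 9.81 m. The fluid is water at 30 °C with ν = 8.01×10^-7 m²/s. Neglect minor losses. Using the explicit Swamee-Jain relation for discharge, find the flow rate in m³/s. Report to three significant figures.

Swamee-Jain (Type II): Q = -0.965·√(gD⁵h_f/L)·ln[ε/(3.7D) + √(3.17ν²L/(gD³h_f))]
√(gD⁵h_f/L) = √(9.81·0.301⁵·9.81/1940) = 0.01107
ε/(3.7D) = 5.03×10^-5; √(3.17ν²L/(gD³h_f)) = 3.88×10^-5
Q = -0.965·0.01107·ln(8.906×10^-5) = 0.09964 m³/s
Check: V = 1.40 m/s, Re = 5.26×10^5, f = 0.01531, h_f = 9.86 m ≈ 9.81 m ✓

Q ≈ 0.0996 m³/s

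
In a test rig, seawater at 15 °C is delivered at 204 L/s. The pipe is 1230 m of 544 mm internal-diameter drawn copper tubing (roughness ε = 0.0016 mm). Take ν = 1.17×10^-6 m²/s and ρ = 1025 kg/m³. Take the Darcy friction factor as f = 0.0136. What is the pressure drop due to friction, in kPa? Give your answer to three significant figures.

Δp ≈ 12.1 kPa

V = 4Q/(πD²) = 4·0.204/(π·0.544²) = 0.8777 m/s
h_f = f(L/D)V²/(2g) = 0.01360·(1230/0.544)·0.8777²/(2·9.81) = 1.207 m
Δp = ρg·h_f = 1025·9.81·1.207 = 12.14 kPa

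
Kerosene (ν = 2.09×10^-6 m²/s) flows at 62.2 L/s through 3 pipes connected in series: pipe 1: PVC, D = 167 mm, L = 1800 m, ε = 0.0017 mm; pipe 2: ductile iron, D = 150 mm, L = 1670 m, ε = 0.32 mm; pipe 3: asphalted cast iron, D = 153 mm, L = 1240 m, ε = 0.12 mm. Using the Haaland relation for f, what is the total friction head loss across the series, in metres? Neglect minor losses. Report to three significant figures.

Pipe 1: V = 2.840 m/s, Re = 2.27×10^5, ε/D = 1.02×10^-5, f = 0.01519, h_1 = f(L/D)V²/2g = 67.29 m
Pipe 2: V = 3.520 m/s, Re = 2.53×10^5, ε/D = 0.00213, f = 0.02448, h_2 = f(L/D)V²/2g = 172.1 m
Pipe 3: V = 3.383 m/s, Re = 2.48×10^5, ε/D = 7.84×10^-4, f = 0.01975, h_3 = f(L/D)V²/2g = 93.39 m
Series → Q common, losses add: H = Σh = 332.8 m

H ≈ 333 m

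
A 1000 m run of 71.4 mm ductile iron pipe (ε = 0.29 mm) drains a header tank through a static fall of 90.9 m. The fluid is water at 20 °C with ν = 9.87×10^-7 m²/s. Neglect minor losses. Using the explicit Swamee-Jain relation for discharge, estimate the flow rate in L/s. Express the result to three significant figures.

Q ≈ 8.35 L/s

Swamee-Jain (Type II): Q = -0.965·√(gD⁵h_f/L)·ln[ε/(3.7D) + √(3.17ν²L/(gD³h_f))]
√(gD⁵h_f/L) = √(9.81·0.0714⁵·90.9/1000) = 0.001286
ε/(3.7D) = 0.00110; √(3.17ν²L/(gD³h_f)) = 9.75×10^-5
Q = -0.965·0.001286·ln(0.001195) = 0.008353 m³/s
Check: V = 2.09 m/s, Re = 1.51×10^5, f = 0.02947, h_f = 91.6 m ≈ 90.9 m ✓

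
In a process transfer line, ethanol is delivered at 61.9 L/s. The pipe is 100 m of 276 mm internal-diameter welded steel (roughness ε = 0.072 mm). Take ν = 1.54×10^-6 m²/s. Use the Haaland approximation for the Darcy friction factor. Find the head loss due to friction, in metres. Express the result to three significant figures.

V = 4Q/(πD²) = 4·0.0619/(π·0.276²) = 1.035 m/s
Re = VD/ν = 1.035·0.276/1.54×10^-6 = 1.85×10^5 → turbulent
ε/D = 0.072/276 = 2.61×10^-4
Haaland: f = 0.01742
h_f = f(L/D)V²/(2g) = 0.01742·(100/0.276)·1.035²/(2·9.81) = 0.3444 m

h_f ≈ 0.344 m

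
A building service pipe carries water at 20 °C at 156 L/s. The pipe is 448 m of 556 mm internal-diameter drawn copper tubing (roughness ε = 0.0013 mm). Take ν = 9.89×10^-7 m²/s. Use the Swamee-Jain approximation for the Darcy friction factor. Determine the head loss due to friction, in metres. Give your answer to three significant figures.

V = 4Q/(πD²) = 4·0.156/(π·0.556²) = 0.6425 m/s
Re = VD/ν = 0.6425·0.556/9.89×10^-7 = 3.61×10^5 → turbulent
ε/D = 0.0013/556 = 2.34×10^-6
Swamee-Jain: f = 0.01392
h_f = f(L/D)V²/(2g) = 0.01392·(448/0.556)·0.6425²/(2·9.81) = 0.2360 m

h_f ≈ 0.236 m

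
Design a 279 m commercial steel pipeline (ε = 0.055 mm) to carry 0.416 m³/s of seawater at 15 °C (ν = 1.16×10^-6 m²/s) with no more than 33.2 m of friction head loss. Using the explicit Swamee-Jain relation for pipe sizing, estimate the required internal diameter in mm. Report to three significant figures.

Swamee-Jain (Type III): D = 0.66·[ε^1.25·(LQ²/(gh_f))^4.75 + ν·Q^9.4·(L/(gh_f))^5.2]^0.04
LQ²/(gh_f) = 0.1482; L/(gh_f) = 0.8566
Term 1 = ε^1.25·(…)^4.75 = 5.47×10^-10; Term 2 = ν·Q^9.4·(…)^5.2 = 1.36×10^-10
D = 0.66·(5.47×10^-10 + 1.36×10^-10)^0.04 = 0.2837 m = 284 mm
Check: V = 6.58 m/s, Re = 1.61×10^6, f = 0.01436, h_f = 31.2 m ≈ 33.2 m ✓

D ≈ 284 mm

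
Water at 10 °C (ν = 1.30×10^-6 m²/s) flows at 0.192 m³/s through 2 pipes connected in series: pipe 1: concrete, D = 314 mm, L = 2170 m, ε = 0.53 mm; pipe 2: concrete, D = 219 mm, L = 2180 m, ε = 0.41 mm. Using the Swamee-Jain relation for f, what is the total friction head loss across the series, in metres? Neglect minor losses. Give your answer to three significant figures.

H ≈ 357 m

Pipe 1: V = 2.479 m/s, Re = 5.99×10^5, ε/D = 0.00169, f = 0.02285, h_1 = f(L/D)V²/2g = 49.48 m
Pipe 2: V = 5.097 m/s, Re = 8.59×10^5, ε/D = 0.00187, f = 0.02332, h_2 = f(L/D)V²/2g = 307.4 m
Series → Q common, losses add: H = Σh = 356.9 m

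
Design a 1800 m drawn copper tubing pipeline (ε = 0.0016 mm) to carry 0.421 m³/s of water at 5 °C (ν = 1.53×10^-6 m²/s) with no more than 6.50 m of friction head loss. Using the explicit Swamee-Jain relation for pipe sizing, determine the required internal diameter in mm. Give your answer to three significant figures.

Swamee-Jain (Type III): D = 0.66·[ε^1.25·(LQ²/(gh_f))^4.75 + ν·Q^9.4·(L/(gh_f))^5.2]^0.04
LQ²/(gh_f) = 5.003; L/(gh_f) = 28.23
Term 1 = ε^1.25·(…)^4.75 = 1.19×10^-4; Term 2 = ν·Q^9.4·(…)^5.2 = 0.0157
D = 0.66·(1.19×10^-4 + 0.0157)^0.04 = 0.5592 m = 559 mm
Check: V = 1.71 m/s, Re = 6.27×10^5, f = 0.01263, h_f = 6.09 m ≈ 6.50 m ✓

D ≈ 559 mm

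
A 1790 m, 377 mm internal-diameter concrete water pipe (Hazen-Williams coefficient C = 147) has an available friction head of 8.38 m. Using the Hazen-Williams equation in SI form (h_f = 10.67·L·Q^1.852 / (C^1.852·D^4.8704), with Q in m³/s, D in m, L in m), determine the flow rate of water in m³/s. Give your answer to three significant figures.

Q ≈ 0.174 m³/s

Rearranging: Q = [h_f·C^1.852·D^4.8704 / (10.67·L)]^(1/1.852)
Q = [8.38·147^1.852·0.377^4.8704 / (10.67·1790)]^0.540 = 0.1738 m³/s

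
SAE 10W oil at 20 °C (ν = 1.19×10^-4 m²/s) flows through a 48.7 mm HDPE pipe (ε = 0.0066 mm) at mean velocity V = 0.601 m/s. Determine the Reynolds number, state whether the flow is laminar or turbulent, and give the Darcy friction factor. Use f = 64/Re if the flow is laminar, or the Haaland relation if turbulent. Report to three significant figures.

Re ≈ 246; laminar; f = 64/Re ≈ 0.260

Re = VD/ν = 0.6010·0.0487/1.19×10^-4 = 246
Re < 2300 → laminar → f = 64/Re = 0.2602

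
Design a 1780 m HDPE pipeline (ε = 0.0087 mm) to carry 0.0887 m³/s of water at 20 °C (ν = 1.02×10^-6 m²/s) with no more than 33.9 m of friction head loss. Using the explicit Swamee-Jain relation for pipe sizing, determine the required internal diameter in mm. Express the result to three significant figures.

D ≈ 218 mm

Swamee-Jain (Type III): D = 0.66·[ε^1.25·(LQ²/(gh_f))^4.75 + ν·Q^9.4·(L/(gh_f))^5.2]^0.04
LQ²/(gh_f) = 0.04211; L/(gh_f) = 5.352
Term 1 = ε^1.25·(…)^4.75 = 1.38×10^-13; Term 2 = ν·Q^9.4·(…)^5.2 = 8.08×10^-13
D = 0.66·(1.38×10^-13 + 8.08×10^-13)^0.04 = 0.2181 m = 218 mm
Check: V = 2.37 m/s, Re = 5.08×10^5, f = 0.01367, h_f = 32.1 m ≈ 33.9 m ✓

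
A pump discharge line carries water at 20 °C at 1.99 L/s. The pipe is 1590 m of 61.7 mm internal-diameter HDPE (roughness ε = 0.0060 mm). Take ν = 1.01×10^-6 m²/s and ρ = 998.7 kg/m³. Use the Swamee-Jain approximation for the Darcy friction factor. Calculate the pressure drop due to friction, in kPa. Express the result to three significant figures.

Δp ≈ 126 kPa

V = 4Q/(πD²) = 4·0.00199/(π·0.0617²) = 0.6656 m/s
Re = VD/ν = 0.6656·0.0617/1.01×10^-6 = 4.07×10^4 → turbulent
ε/D = 0.0060/61.7 = 9.72×10^-5
Swamee-Jain: f = 0.02212
h_f = f(L/D)V²/(2g) = 0.02212·(1590/0.0617)·0.6656²/(2·9.81) = 12.87 m
Δp = ρg·h_f = 998.7·9.81·12.87 = 126.1 kPa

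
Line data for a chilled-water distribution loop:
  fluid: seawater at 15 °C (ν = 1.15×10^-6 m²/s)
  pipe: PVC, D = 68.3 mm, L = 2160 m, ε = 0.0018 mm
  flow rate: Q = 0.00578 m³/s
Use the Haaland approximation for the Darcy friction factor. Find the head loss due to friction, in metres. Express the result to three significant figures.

V = 4Q/(πD²) = 4·0.00578/(π·0.0683²) = 1.578 m/s
Re = VD/ν = 1.578·0.0683/1.15×10^-6 = 9.37×10^4 → turbulent
ε/D = 0.0018/68.3 = 2.64×10^-5
Haaland: f = 0.01817
h_f = f(L/D)V²/(2g) = 0.01817·(2160/0.0683)·1.578²/(2·9.81) = 72.89 m

h_f ≈ 72.9 m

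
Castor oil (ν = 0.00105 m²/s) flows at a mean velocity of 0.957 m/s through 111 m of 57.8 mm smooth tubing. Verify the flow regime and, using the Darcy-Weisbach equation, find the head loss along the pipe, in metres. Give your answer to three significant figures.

Re = VD/ν = 0.957·0.05780/0.00105 = 52.7 → laminar (Re < 2300)
f = 64/Re = 1.215
h_f = f(L/D)V²/(2g) = 1.215·(111/0.05780)·0.957²/(2·9.81) = 108.9 m

h_f ≈ 109 m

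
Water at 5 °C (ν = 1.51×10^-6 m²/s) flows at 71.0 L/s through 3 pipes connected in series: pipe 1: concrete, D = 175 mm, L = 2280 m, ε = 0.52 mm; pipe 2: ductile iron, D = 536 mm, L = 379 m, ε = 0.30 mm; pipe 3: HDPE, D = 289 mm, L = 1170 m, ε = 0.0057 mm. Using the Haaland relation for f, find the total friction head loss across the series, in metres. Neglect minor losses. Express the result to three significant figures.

Pipe 1: V = 2.952 m/s, Re = 3.42×10^5, ε/D = 0.00297, f = 0.02650, h_1 = f(L/D)V²/2g = 153.4 m
Pipe 2: V = 0.3147 m/s, Re = 1.12×10^5, ε/D = 5.60×10^-4, f = 0.02005, h_2 = f(L/D)V²/2g = 0.07154 m
Pipe 3: V = 1.082 m/s, Re = 2.07×10^5, ε/D = 1.97×10^-5, f = 0.01552, h_3 = f(L/D)V²/2g = 3.752 m
Series → Q common, losses add: H = Σh = 157.2 m

H ≈ 157 m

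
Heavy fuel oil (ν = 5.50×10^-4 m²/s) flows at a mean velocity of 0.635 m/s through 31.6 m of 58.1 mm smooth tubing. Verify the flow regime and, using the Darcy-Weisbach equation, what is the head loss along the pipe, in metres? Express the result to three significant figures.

h_f ≈ 10.7 m

Re = VD/ν = 0.635·0.05810/5.50×10^-4 = 67.1 → laminar (Re < 2300)
f = 64/Re = 0.9541
h_f = f(L/D)V²/(2g) = 0.9541·(31.6/0.05810)·0.635²/(2·9.81) = 10.66 m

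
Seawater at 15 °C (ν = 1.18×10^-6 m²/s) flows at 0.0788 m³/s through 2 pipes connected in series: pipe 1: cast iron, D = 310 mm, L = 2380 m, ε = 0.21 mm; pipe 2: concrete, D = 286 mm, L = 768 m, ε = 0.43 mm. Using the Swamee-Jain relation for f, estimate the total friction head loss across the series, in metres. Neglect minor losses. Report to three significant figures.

Pipe 1: V = 1.044 m/s, Re = 2.74×10^5, ε/D = 6.77×10^-4, f = 0.01938, h_1 = f(L/D)V²/2g = 8.268 m
Pipe 2: V = 1.227 m/s, Re = 2.97×10^5, ε/D = 0.00150, f = 0.02263, h_2 = f(L/D)V²/2g = 4.660 m
Series → Q common, losses add: H = Σh = 12.93 m

H ≈ 12.9 m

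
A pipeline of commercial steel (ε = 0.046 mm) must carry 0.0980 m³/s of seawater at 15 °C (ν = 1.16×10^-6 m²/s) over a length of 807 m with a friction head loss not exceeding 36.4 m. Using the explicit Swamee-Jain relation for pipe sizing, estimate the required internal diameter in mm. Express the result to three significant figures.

Swamee-Jain (Type III): D = 0.66·[ε^1.25·(LQ²/(gh_f))^4.75 + ν·Q^9.4·(L/(gh_f))^5.2]^0.04
LQ²/(gh_f) = 0.02170; L/(gh_f) = 2.260
Term 1 = ε^1.25·(…)^4.75 = 4.75×10^-14; Term 2 = ν·Q^9.4·(…)^5.2 = 2.65×10^-14
D = 0.66·(4.75×10^-14 + 2.65×10^-14)^0.04 = 0.1969 m = 197 mm
Check: V = 3.22 m/s, Re = 5.46×10^5, f = 0.01571, h_f = 34.0 m ≈ 36.4 m ✓

D ≈ 197 mm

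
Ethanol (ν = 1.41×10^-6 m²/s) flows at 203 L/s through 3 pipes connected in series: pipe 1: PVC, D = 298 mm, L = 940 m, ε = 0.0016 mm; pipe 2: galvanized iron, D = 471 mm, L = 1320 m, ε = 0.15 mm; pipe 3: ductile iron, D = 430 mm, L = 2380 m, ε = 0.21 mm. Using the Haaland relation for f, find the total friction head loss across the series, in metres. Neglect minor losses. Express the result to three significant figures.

Pipe 1: V = 2.911 m/s, Re = 6.15×10^5, ε/D = 5.37×10^-6, f = 0.01266, h_1 = f(L/D)V²/2g = 17.24 m
Pipe 2: V = 1.165 m/s, Re = 3.89×10^5, ε/D = 3.18×10^-4, f = 0.01658, h_2 = f(L/D)V²/2g = 3.215 m
Pipe 3: V = 1.398 m/s, Re = 4.26×10^5, ε/D = 4.88×10^-4, f = 0.01764, h_3 = f(L/D)V²/2g = 9.723 m
Series → Q common, losses add: H = Σh = 30.18 m

H ≈ 30.2 m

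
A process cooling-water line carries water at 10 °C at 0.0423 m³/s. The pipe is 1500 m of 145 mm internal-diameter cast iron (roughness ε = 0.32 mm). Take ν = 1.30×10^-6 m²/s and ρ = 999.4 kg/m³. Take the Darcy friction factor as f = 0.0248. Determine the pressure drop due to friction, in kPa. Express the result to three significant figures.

V = 4Q/(πD²) = 4·0.0423/(π·0.145²) = 2.562 m/s
h_f = f(L/D)V²/(2g) = 0.02480·(1500/0.145)·2.562²/(2·9.81) = 85.80 m
Δp = ρg·h_f = 999.4·9.81·85.80 = 841.2 kPa

Δp ≈ 841 kPa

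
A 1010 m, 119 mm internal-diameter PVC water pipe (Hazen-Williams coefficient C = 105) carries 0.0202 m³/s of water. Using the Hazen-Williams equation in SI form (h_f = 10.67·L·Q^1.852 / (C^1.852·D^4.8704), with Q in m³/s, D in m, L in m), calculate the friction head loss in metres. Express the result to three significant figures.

h_f = 10.67·1010·0.0202^1.852 / (105^1.852·0.119^4.8704) = 45.00 m

h_f ≈ 45.0 m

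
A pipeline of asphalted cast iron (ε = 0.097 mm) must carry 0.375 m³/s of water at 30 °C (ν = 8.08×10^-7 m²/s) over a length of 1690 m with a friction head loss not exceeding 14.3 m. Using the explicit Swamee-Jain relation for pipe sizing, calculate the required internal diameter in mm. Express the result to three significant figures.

Swamee-Jain (Type III): D = 0.66·[ε^1.25·(LQ²/(gh_f))^4.75 + ν·Q^9.4·(L/(gh_f))^5.2]^0.04
LQ²/(gh_f) = 1.694; L/(gh_f) = 12.05
Term 1 = ε^1.25·(…)^4.75 = 1.18×10^-4; Term 2 = ν·Q^9.4·(…)^5.2 = 3.34×10^-5
D = 0.66·(1.18×10^-4 + 3.34×10^-5)^0.04 = 0.4642 m = 464 mm
Check: V = 2.22 m/s, Re = 1.27×10^6, f = 0.01469, h_f = 13.4 m ≈ 14.3 m ✓

D ≈ 464 mm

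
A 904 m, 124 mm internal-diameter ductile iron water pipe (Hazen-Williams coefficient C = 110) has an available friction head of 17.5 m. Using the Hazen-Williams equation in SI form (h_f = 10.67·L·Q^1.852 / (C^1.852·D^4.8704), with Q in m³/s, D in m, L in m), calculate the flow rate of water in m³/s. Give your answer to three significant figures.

Rearranging: Q = [h_f·C^1.852·D^4.8704 / (10.67·L)]^(1/1.852)
Q = [17.5·110^1.852·0.124^4.8704 / (10.67·904)]^0.540 = 0.01503 m³/s

Q ≈ 0.0150 m³/s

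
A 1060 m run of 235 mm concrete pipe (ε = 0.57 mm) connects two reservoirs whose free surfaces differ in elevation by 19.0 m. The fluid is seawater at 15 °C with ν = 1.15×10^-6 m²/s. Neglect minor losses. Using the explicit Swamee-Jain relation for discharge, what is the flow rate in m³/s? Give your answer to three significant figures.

Q ≈ 0.0787 m³/s

Swamee-Jain (Type II): Q = -0.965·√(gD⁵h_f/L)·ln[ε/(3.7D) + √(3.17ν²L/(gD³h_f))]
√(gD⁵h_f/L) = √(9.81·0.235⁵·19.0/1060) = 0.01123
ε/(3.7D) = 6.56×10^-4; √(3.17ν²L/(gD³h_f)) = 4.29×10^-5
Q = -0.965·0.01123·ln(6.984×10^-4) = 0.07872 m³/s
Check: V = 1.81 m/s, Re = 3.71×10^5, f = 0.02523, h_f = 19.1 m ≈ 19.0 m ✓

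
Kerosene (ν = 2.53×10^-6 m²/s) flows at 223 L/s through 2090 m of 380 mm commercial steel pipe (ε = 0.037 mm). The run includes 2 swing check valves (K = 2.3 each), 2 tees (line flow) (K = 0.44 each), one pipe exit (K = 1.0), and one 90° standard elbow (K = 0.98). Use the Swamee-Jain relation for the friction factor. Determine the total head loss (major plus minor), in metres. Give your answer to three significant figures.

H_L ≈ 18.2 m

V = 4Q/(πD²) = 1.966 m/s; V²/2g = 0.1971 m
Re = 2.95×10^5, ε/D = 9.74×10^-5 → f = 0.01545 (Swamee-Jain)
Major: h_f = f(L/D)·V²/2g = 0.01545·5500·0.1971 = 16.74 m
Minor: ΣK = 7.46; h_m = ΣK·V²/2g = 1.470 m
Total H_L = 16.74 + 1.470 = 18.21 m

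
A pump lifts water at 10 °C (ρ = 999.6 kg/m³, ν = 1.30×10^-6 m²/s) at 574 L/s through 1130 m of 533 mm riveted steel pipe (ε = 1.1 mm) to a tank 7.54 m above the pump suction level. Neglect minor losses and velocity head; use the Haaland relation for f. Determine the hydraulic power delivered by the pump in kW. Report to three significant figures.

V = 4Q/(πD²) = 2.573 m/s; Re = 1.05×10^6; ε/D = 0.00206; f = 0.02382
h_f = f(L/D)V²/2g = 17.03 m
Total head H = z + h_f = 7.54 + 17.03 = 24.57 m
P_hyd = ρgQH = 999.6·9.81·0.574·24.57 = 138.3 kW

P_hyd ≈ 138 kW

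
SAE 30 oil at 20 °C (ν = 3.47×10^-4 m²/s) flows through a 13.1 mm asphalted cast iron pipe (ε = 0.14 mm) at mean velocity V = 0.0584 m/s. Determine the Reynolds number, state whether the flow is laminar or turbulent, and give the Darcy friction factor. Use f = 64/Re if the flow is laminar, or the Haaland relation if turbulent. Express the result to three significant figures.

Re ≈ 2.20; laminar; f = 64/Re ≈ 29.0

Re = VD/ν = 0.05840·0.0131/3.47×10^-4 = 2.20
Re < 2300 → laminar → f = 64/Re = 29.03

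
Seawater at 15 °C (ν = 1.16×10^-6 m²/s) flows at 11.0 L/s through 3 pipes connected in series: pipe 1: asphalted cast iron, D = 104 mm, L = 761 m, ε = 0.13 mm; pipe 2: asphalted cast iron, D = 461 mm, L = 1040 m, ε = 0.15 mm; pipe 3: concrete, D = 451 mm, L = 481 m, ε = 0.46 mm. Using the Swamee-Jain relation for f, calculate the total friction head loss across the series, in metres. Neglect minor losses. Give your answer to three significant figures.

Pipe 1: V = 1.295 m/s, Re = 1.16×10^5, ε/D = 0.00125, f = 0.02290, h_1 = f(L/D)V²/2g = 14.32 m
Pipe 2: V = 0.06590 m/s, Re = 2.62×10^4, ε/D = 3.25×10^-4, f = 0.02506, h_2 = f(L/D)V²/2g = 0.01251 m
Pipe 3: V = 0.06886 m/s, Re = 2.68×10^4, ε/D = 0.00102, f = 0.02669, h_3 = f(L/D)V²/2g = 0.006879 m
Series → Q common, losses add: H = Σh = 14.34 m

H ≈ 14.3 m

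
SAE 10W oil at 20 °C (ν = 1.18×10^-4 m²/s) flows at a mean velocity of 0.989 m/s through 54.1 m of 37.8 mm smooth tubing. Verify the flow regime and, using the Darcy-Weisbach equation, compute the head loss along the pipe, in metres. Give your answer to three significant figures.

Re = VD/ν = 0.989·0.03780/1.18×10^-4 = 317 → laminar (Re < 2300)
f = 64/Re = 0.2020
h_f = f(L/D)V²/(2g) = 0.2020·(54.1/0.03780)·0.989²/(2·9.81) = 14.41 m

h_f ≈ 14.4 m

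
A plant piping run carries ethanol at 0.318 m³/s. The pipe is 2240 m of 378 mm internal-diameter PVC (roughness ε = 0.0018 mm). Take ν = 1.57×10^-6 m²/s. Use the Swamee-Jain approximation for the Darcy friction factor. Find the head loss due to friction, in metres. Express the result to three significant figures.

h_f ≈ 30.3 m

V = 4Q/(πD²) = 4·0.318/(π·0.378²) = 2.834 m/s
Re = VD/ν = 2.834·0.378/1.57×10^-6 = 6.82×10^5 → turbulent
ε/D = 0.0018/378 = 4.76×10^-6
Swamee-Jain: f = 0.01249
h_f = f(L/D)V²/(2g) = 0.01249·(2240/0.378)·2.834²/(2·9.81) = 30.28 m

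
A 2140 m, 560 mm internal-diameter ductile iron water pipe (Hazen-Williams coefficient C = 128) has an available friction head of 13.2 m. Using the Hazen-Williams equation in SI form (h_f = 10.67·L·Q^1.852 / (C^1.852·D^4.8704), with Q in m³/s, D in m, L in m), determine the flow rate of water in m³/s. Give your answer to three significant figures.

Q ≈ 0.497 m³/s

Rearranging: Q = [h_f·C^1.852·D^4.8704 / (10.67·L)]^(1/1.852)
Q = [13.2·128^1.852·0.560^4.8704 / (10.67·2140)]^0.540 = 0.4973 m³/s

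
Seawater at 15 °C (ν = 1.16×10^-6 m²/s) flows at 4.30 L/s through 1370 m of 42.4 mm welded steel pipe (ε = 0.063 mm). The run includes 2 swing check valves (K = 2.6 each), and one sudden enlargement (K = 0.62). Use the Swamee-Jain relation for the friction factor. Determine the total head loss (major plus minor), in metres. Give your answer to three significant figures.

H_L ≈ 365 m

V = 4Q/(πD²) = 3.045 m/s; V²/2g = 0.4727 m
Re = 1.11×10^5, ε/D = 0.00149 → f = 0.02371 (Swamee-Jain)
Major: h_f = f(L/D)·V²/2g = 0.02371·32311·0.4727 = 362.2 m
Minor: ΣK = 5.82; h_m = ΣK·V²/2g = 2.751 m
Total H_L = 362.2 + 2.751 = 365.0 m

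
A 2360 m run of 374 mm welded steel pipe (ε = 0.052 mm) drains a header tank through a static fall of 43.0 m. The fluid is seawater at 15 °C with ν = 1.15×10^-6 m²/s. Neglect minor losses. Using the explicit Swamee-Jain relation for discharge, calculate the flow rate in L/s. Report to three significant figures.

Q ≈ 340 L/s

Swamee-Jain (Type II): Q = -0.965·√(gD⁵h_f/L)·ln[ε/(3.7D) + √(3.17ν²L/(gD³h_f))]
√(gD⁵h_f/L) = √(9.81·0.374⁵·43.0/2360) = 0.03617
ε/(3.7D) = 3.76×10^-5; √(3.17ν²L/(gD³h_f)) = 2.12×10^-5
Q = -0.965·0.03617·ln(5.875×10^-5) = 0.3400 m³/s
Check: V = 3.09 m/s, Re = 1.01×10^6, f = 0.01404, h_f = 43.3 m ≈ 43.0 m ✓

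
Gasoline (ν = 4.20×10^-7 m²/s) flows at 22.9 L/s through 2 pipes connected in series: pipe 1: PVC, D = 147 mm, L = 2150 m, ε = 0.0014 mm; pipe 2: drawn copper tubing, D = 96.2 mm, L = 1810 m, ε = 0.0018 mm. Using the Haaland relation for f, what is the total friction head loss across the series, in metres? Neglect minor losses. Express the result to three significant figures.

H ≈ 137 m

Pipe 1: V = 1.349 m/s, Re = 4.72×10^5, ε/D = 9.52×10^-6, f = 0.01330, h_1 = f(L/D)V²/2g = 18.05 m
Pipe 2: V = 3.151 m/s, Re = 7.22×10^5, ε/D = 1.87×10^-5, f = 0.01253, h_2 = f(L/D)V²/2g = 119.3 m
Series → Q common, losses add: H = Σh = 137.3 m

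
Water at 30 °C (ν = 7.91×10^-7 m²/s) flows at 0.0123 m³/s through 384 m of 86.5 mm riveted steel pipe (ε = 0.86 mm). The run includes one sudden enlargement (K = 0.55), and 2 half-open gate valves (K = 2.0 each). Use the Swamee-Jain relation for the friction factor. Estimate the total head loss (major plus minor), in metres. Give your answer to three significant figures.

V = 4Q/(πD²) = 2.093 m/s; V²/2g = 0.2233 m
Re = 2.29×10^5, ε/D = 0.00994 → f = 0.03824 (Swamee-Jain)
Major: h_f = f(L/D)·V²/2g = 0.03824·4439·0.2233 = 37.90 m
Minor: ΣK = 4.55; h_m = ΣK·V²/2g = 1.016 m
Total H_L = 37.90 + 1.016 = 38.92 m

H_L ≈ 38.9 m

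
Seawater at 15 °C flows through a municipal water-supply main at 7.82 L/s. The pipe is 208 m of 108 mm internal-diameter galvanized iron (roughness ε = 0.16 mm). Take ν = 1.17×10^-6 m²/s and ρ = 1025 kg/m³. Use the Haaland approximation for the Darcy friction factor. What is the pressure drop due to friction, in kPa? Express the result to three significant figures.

V = 4Q/(πD²) = 4·0.00782/(π·0.108²) = 0.8536 m/s
Re = VD/ν = 0.8536·0.108/1.17×10^-6 = 7.88×10^4 → turbulent
ε/D = 0.16/108 = 0.00148
Haaland: f = 0.02394
h_f = f(L/D)V²/(2g) = 0.02394·(208/0.108)·0.8536²/(2·9.81) = 1.713 m
Δp = ρg·h_f = 1025·9.81·1.713 = 17.22 kPa

Δp ≈ 17.2 kPa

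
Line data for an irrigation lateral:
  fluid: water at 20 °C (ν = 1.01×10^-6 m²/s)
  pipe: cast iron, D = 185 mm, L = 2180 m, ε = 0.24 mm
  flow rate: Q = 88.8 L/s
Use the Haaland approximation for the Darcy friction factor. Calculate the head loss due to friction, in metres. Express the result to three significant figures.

V = 4Q/(πD²) = 4·0.0888/(π·0.185²) = 3.304 m/s
Re = VD/ν = 3.304·0.185/1.01×10^-6 = 6.05×10^5 → turbulent
ε/D = 0.24/185 = 0.00130
Haaland: f = 0.02134
h_f = f(L/D)V²/(2g) = 0.02134·(2180/0.185)·3.304²/(2·9.81) = 139.9 m

h_f ≈ 140 m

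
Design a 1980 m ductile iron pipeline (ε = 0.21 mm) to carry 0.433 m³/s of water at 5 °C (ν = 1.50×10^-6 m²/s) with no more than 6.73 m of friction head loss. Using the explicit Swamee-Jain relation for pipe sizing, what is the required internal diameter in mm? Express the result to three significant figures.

D ≈ 606 mm

Swamee-Jain (Type III): D = 0.66·[ε^1.25·(LQ²/(gh_f))^4.75 + ν·Q^9.4·(L/(gh_f))^5.2]^0.04
LQ²/(gh_f) = 5.623; L/(gh_f) = 29.99
Term 1 = ε^1.25·(…)^4.75 = 0.0923; Term 2 = ν·Q^9.4·(…)^5.2 = 0.0275
D = 0.66·(0.0923 + 0.0275)^0.04 = 0.6063 m = 606 mm
Check: V = 1.50 m/s, Re = 6.06×10^5, f = 0.01654, h_f = 6.19 m ≈ 6.73 m ✓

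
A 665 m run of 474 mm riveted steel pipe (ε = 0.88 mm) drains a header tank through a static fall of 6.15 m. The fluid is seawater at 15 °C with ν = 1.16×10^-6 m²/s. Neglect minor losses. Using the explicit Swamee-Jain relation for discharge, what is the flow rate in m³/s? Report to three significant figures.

Q ≈ 0.340 m³/s

Swamee-Jain (Type II): Q = -0.965·√(gD⁵h_f/L)·ln[ε/(3.7D) + √(3.17ν²L/(gD³h_f))]
√(gD⁵h_f/L) = √(9.81·0.474⁵·6.15/665) = 0.04659
ε/(3.7D) = 5.02×10^-4; √(3.17ν²L/(gD³h_f)) = 2.10×10^-5
Q = -0.965·0.04659·ln(5.228×10^-4) = 0.3397 m³/s
Check: V = 1.93 m/s, Re = 7.87×10^5, f = 0.02330, h_f = 6.18 m ≈ 6.15 m ✓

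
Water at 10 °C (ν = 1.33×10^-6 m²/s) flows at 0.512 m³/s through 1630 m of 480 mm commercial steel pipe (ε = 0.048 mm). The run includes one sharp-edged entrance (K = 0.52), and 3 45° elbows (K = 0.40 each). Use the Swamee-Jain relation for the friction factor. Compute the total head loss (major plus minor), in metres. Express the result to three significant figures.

V = 4Q/(πD²) = 2.829 m/s; V²/2g = 0.4080 m
Re = 1.02×10^6, ε/D = 1.00×10^-4 → f = 0.01348 (Swamee-Jain)
Major: h_f = f(L/D)·V²/2g = 0.01348·3396·0.4080 = 18.68 m
Minor: ΣK = 1.72; h_m = ΣK·V²/2g = 0.7018 m
Total H_L = 18.68 + 0.7018 = 19.39 m

H_L ≈ 19.4 m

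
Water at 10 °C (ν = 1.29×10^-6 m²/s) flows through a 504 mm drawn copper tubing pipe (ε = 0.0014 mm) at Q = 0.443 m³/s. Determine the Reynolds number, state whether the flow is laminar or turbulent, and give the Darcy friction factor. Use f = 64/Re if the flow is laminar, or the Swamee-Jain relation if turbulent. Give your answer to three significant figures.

V = 4Q/(πD²) = 2.221 m/s
Re = VD/ν = 2.221·0.504/1.29×10^-6 = 8.68×10^5
Re > 4000 → turbulent; ε/D = 2.78×10^-6
Swamee-Jain: f = 0.01195

Re ≈ 8.68×10^5; turbulent; f ≈ 0.0120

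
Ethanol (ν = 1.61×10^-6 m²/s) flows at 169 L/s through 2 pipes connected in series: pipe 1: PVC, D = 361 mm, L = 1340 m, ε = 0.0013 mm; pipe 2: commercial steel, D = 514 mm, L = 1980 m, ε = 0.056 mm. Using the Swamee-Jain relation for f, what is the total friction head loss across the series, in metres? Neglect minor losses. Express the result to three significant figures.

Pipe 1: V = 1.651 m/s, Re = 3.70×10^5, ε/D = 3.60×10^-6, f = 0.01387, h_1 = f(L/D)V²/2g = 7.155 m
Pipe 2: V = 0.8145 m/s, Re = 2.60×10^5, ε/D = 1.09×10^-4, f = 0.01583, h_2 = f(L/D)V²/2g = 2.062 m
Series → Q common, losses add: H = Σh = 9.217 m

H ≈ 9.22 m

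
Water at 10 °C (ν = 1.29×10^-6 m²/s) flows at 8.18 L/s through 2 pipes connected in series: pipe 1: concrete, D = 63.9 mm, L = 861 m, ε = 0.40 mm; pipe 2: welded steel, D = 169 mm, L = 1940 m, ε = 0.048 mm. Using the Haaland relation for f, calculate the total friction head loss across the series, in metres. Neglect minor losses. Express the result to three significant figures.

Pipe 1: V = 2.551 m/s, Re = 1.26×10^5, ε/D = 0.00626, f = 0.03320, h_1 = f(L/D)V²/2g = 148.3 m
Pipe 2: V = 0.3647 m/s, Re = 4.78×10^4, ε/D = 2.84×10^-4, f = 0.02176, h_2 = f(L/D)V²/2g = 1.693 m
Series → Q common, losses add: H = Σh = 150.0 m

H ≈ 150 m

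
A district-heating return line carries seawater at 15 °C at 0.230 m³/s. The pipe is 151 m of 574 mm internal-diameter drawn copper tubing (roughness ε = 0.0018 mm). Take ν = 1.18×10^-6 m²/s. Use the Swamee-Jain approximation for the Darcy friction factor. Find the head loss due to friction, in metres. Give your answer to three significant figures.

V = 4Q/(πD²) = 4·0.230/(π·0.574²) = 0.8888 m/s
Re = VD/ν = 0.8888·0.574/1.18×10^-6 = 4.32×10^5 → turbulent
ε/D = 0.0018/574 = 3.14×10^-6
Swamee-Jain: f = 0.01348
h_f = f(L/D)V²/(2g) = 0.01348·(151/0.574)·0.8888²/(2·9.81) = 0.1428 m

h_f ≈ 0.143 m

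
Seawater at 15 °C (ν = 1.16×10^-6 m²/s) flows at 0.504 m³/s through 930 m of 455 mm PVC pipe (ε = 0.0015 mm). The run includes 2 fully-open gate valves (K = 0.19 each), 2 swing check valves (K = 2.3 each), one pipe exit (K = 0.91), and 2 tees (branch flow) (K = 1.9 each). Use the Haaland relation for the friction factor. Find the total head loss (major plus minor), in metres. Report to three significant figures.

H_L ≈ 16.0 m

V = 4Q/(πD²) = 3.100 m/s; V²/2g = 0.4897 m
Re = 1.22×10^6, ε/D = 3.30×10^-6 → f = 0.01128 (Haaland)
Major: h_f = f(L/D)·V²/2g = 0.01128·2044·0.4897 = 11.29 m
Minor: ΣK = 9.69; h_m = ΣK·V²/2g = 4.745 m
Total H_L = 11.29 + 4.745 = 16.03 m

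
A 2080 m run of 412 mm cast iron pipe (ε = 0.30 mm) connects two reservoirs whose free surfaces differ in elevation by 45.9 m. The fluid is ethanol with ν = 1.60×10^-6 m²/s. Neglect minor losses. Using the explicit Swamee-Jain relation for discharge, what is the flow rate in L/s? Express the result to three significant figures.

Q ≈ 412 L/s

Swamee-Jain (Type II): Q = -0.965·√(gD⁵h_f/L)·ln[ε/(3.7D) + √(3.17ν²L/(gD³h_f))]
√(gD⁵h_f/L) = √(9.81·0.412⁵·45.9/2080) = 0.05069
ε/(3.7D) = 1.97×10^-4; √(3.17ν²L/(gD³h_f)) = 2.32×10^-5
Q = -0.965·0.05069·ln(2.200×10^-4) = 0.4120 m³/s
Check: V = 3.09 m/s, Re = 7.96×10^5, f = 0.01879, h_f = 46.2 m ≈ 45.9 m ✓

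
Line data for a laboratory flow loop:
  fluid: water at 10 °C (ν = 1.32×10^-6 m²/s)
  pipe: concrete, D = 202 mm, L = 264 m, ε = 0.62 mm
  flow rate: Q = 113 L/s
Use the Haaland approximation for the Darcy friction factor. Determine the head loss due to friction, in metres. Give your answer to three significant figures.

h_f ≈ 22.0 m

V = 4Q/(πD²) = 4·0.113/(π·0.202²) = 3.526 m/s
Re = VD/ν = 3.526·0.202/1.32×10^-6 = 5.40×10^5 → turbulent
ε/D = 0.62/202 = 0.00307
Haaland: f = 0.02661
h_f = f(L/D)V²/(2g) = 0.02661·(264/0.202)·3.526²/(2·9.81) = 22.04 m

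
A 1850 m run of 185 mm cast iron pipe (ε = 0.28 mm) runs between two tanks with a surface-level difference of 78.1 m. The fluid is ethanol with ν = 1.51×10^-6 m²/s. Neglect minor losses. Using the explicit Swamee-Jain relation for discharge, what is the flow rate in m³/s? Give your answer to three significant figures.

Swamee-Jain (Type II): Q = -0.965·√(gD⁵h_f/L)·ln[ε/(3.7D) + √(3.17ν²L/(gD³h_f))]
√(gD⁵h_f/L) = √(9.81·0.185⁵·78.1/1850) = 0.009473
ε/(3.7D) = 4.09×10^-4; √(3.17ν²L/(gD³h_f)) = 5.25×10^-5
Q = -0.965·0.009473·ln(4.616×10^-4) = 0.07022 m³/s
Check: V = 2.61 m/s, Re = 3.20×10^5, f = 0.02261, h_f = 78.6 m ≈ 78.1 m ✓

Q ≈ 0.0702 m³/s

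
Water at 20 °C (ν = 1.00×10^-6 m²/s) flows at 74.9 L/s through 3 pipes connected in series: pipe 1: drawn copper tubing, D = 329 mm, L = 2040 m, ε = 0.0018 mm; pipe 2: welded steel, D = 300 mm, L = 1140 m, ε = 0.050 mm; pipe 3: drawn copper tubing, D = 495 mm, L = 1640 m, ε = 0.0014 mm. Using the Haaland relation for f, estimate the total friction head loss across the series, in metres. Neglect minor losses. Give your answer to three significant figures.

H ≈ 7.36 m

Pipe 1: V = 0.8810 m/s, Re = 2.90×10^5, ε/D = 5.47×10^-6, f = 0.01448, h_1 = f(L/D)V²/2g = 3.552 m
Pipe 2: V = 1.060 m/s, Re = 3.18×10^5, ε/D = 1.67×10^-4, f = 0.01569, h_2 = f(L/D)V²/2g = 3.412 m
Pipe 3: V = 0.3892 m/s, Re = 1.93×10^5, ε/D = 2.83×10^-6, f = 0.01563, h_3 = f(L/D)V²/2g = 0.3998 m
Series → Q common, losses add: H = Σh = 7.363 m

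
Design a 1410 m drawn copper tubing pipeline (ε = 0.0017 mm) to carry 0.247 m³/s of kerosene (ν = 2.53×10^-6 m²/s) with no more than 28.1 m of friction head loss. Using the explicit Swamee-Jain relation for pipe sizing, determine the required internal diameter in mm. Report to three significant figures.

Swamee-Jain (Type III): D = 0.66·[ε^1.25·(LQ²/(gh_f))^4.75 + ν·Q^9.4·(L/(gh_f))^5.2]^0.04
LQ²/(gh_f) = 0.3121; L/(gh_f) = 5.115
Term 1 = ε^1.25·(…)^4.75 = 2.43×10^-10; Term 2 = ν·Q^9.4·(…)^5.2 = 2.40×10^-8
D = 0.66·(2.43×10^-10 + 2.40×10^-8)^0.04 = 0.3273 m = 327 mm
Check: V = 2.94 m/s, Re = 3.80×10^5, f = 0.01383, h_f = 26.2 m ≈ 28.1 m ✓

D ≈ 327 mm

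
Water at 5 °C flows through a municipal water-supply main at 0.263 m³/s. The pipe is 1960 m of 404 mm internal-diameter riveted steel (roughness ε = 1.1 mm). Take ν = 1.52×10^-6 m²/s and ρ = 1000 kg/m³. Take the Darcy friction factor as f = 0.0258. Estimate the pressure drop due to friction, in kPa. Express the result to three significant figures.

V = 4Q/(πD²) = 4·0.263/(π·0.404²) = 2.052 m/s
h_f = f(L/D)V²/(2g) = 0.02580·(1960/0.404)·2.052²/(2·9.81) = 26.85 m
Δp = ρg·h_f = 1000·9.81·26.85 = 263.4 kPa

Δp ≈ 263 kPa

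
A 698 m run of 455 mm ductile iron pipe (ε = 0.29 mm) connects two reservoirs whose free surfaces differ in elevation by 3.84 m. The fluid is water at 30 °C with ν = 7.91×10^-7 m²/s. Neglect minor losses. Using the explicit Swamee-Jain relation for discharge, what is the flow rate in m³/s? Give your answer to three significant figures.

Swamee-Jain (Type II): Q = -0.965·√(gD⁵h_f/L)·ln[ε/(3.7D) + √(3.17ν²L/(gD³h_f))]
√(gD⁵h_f/L) = √(9.81·0.455⁵·3.84/698) = 0.03244
ε/(3.7D) = 1.72×10^-4; √(3.17ν²L/(gD³h_f)) = 1.98×10^-5
Q = -0.965·0.03244·ln(1.920×10^-4) = 0.2679 m³/s
Check: V = 1.65 m/s, Re = 9.48×10^5, f = 0.01819, h_f = 3.86 m ≈ 3.84 m ✓

Q ≈ 0.268 m³/s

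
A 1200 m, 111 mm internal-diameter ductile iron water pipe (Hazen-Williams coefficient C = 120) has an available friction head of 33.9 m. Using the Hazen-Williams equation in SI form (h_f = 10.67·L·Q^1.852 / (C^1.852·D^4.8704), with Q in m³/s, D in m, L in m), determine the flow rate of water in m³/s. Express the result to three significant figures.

Rearranging: Q = [h_f·C^1.852·D^4.8704 / (10.67·L)]^(1/1.852)
Q = [33.9·120^1.852·0.111^4.8704 / (10.67·1200)]^0.540 = 0.01503 m³/s

Q ≈ 0.0150 m³/s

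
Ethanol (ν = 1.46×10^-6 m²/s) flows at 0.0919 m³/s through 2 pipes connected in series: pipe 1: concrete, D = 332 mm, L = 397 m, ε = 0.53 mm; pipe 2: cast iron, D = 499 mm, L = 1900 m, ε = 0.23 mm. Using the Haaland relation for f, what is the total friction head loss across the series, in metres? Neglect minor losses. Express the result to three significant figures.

H ≈ 2.38 m

Pipe 1: V = 1.062 m/s, Re = 2.41×10^5, ε/D = 0.00160, f = 0.02288, h_1 = f(L/D)V²/2g = 1.572 m
Pipe 2: V = 0.4699 m/s, Re = 1.61×10^5, ε/D = 4.61×10^-4, f = 0.01882, h_2 = f(L/D)V²/2g = 0.8067 m
Series → Q common, losses add: H = Σh = 2.378 m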